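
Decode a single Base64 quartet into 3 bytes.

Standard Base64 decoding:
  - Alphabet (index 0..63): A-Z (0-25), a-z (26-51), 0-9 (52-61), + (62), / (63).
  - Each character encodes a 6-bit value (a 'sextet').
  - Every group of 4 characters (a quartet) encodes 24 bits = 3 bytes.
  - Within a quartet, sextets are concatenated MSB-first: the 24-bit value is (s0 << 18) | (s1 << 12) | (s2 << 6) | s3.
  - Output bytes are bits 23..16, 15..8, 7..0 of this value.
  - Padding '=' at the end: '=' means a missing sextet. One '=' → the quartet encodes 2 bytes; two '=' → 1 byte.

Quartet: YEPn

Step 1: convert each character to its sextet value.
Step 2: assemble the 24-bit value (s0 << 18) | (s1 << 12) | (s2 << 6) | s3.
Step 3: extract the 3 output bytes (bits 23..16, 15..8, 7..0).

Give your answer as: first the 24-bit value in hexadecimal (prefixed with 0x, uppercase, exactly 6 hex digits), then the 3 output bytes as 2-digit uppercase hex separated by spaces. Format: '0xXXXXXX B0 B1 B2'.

Sextets: Y=24, E=4, P=15, n=39
24-bit: (24<<18) | (4<<12) | (15<<6) | 39
      = 0x600000 | 0x004000 | 0x0003C0 | 0x000027
      = 0x6043E7
Bytes: (v>>16)&0xFF=60, (v>>8)&0xFF=43, v&0xFF=E7

Answer: 0x6043E7 60 43 E7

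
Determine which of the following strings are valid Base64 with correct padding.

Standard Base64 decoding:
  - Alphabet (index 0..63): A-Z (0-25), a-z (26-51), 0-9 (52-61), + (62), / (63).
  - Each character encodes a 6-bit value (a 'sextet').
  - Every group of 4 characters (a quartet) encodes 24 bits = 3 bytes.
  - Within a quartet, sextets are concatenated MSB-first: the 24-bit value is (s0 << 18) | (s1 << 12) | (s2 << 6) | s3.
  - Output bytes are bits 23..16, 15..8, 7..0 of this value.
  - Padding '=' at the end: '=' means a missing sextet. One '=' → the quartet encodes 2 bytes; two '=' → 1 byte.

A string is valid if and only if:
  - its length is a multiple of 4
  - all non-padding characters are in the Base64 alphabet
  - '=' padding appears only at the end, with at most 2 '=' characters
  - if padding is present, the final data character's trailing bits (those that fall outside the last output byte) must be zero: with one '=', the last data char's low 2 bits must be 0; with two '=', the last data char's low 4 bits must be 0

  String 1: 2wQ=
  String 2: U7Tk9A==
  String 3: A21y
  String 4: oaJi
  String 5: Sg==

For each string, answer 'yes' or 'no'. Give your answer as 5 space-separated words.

Answer: yes yes yes yes yes

Derivation:
String 1: '2wQ=' → valid
String 2: 'U7Tk9A==' → valid
String 3: 'A21y' → valid
String 4: 'oaJi' → valid
String 5: 'Sg==' → valid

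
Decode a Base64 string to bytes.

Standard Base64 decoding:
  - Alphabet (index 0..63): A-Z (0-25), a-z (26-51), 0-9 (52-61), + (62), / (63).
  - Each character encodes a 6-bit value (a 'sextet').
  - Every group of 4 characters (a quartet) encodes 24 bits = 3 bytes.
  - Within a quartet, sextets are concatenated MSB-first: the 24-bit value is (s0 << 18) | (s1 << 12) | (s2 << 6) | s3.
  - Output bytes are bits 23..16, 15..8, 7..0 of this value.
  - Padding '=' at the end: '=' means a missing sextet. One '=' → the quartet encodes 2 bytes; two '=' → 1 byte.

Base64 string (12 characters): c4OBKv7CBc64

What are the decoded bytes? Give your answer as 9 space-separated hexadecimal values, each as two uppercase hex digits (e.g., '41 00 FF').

Answer: 73 83 81 2A FE C2 05 CE B8

Derivation:
After char 0 ('c'=28): chars_in_quartet=1 acc=0x1C bytes_emitted=0
After char 1 ('4'=56): chars_in_quartet=2 acc=0x738 bytes_emitted=0
After char 2 ('O'=14): chars_in_quartet=3 acc=0x1CE0E bytes_emitted=0
After char 3 ('B'=1): chars_in_quartet=4 acc=0x738381 -> emit 73 83 81, reset; bytes_emitted=3
After char 4 ('K'=10): chars_in_quartet=1 acc=0xA bytes_emitted=3
After char 5 ('v'=47): chars_in_quartet=2 acc=0x2AF bytes_emitted=3
After char 6 ('7'=59): chars_in_quartet=3 acc=0xABFB bytes_emitted=3
After char 7 ('C'=2): chars_in_quartet=4 acc=0x2AFEC2 -> emit 2A FE C2, reset; bytes_emitted=6
After char 8 ('B'=1): chars_in_quartet=1 acc=0x1 bytes_emitted=6
After char 9 ('c'=28): chars_in_quartet=2 acc=0x5C bytes_emitted=6
After char 10 ('6'=58): chars_in_quartet=3 acc=0x173A bytes_emitted=6
After char 11 ('4'=56): chars_in_quartet=4 acc=0x5CEB8 -> emit 05 CE B8, reset; bytes_emitted=9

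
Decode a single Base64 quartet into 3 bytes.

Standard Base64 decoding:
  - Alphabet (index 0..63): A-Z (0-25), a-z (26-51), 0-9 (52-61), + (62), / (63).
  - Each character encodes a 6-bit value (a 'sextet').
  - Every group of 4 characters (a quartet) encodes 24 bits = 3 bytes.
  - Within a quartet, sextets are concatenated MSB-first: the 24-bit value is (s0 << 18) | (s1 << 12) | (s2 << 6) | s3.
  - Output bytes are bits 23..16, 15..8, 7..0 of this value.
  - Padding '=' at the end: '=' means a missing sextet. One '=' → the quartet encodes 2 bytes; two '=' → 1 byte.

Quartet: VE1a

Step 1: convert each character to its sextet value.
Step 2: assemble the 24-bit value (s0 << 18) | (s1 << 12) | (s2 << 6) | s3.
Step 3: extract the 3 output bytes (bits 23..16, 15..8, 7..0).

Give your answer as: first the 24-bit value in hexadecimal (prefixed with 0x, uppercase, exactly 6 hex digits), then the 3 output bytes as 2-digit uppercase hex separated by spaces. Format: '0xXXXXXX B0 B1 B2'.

Sextets: V=21, E=4, 1=53, a=26
24-bit: (21<<18) | (4<<12) | (53<<6) | 26
      = 0x540000 | 0x004000 | 0x000D40 | 0x00001A
      = 0x544D5A
Bytes: (v>>16)&0xFF=54, (v>>8)&0xFF=4D, v&0xFF=5A

Answer: 0x544D5A 54 4D 5A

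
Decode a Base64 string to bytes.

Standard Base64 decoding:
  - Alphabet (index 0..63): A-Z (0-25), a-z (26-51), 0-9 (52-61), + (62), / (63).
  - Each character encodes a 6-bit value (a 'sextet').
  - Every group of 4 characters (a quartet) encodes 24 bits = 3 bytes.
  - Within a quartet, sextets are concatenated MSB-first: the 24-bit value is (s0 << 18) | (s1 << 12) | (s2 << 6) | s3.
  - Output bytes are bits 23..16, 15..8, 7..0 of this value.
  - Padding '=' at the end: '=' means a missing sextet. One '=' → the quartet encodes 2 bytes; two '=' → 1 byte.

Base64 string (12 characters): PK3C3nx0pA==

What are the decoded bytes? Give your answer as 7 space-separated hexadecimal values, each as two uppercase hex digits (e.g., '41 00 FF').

After char 0 ('P'=15): chars_in_quartet=1 acc=0xF bytes_emitted=0
After char 1 ('K'=10): chars_in_quartet=2 acc=0x3CA bytes_emitted=0
After char 2 ('3'=55): chars_in_quartet=3 acc=0xF2B7 bytes_emitted=0
After char 3 ('C'=2): chars_in_quartet=4 acc=0x3CADC2 -> emit 3C AD C2, reset; bytes_emitted=3
After char 4 ('3'=55): chars_in_quartet=1 acc=0x37 bytes_emitted=3
After char 5 ('n'=39): chars_in_quartet=2 acc=0xDE7 bytes_emitted=3
After char 6 ('x'=49): chars_in_quartet=3 acc=0x379F1 bytes_emitted=3
After char 7 ('0'=52): chars_in_quartet=4 acc=0xDE7C74 -> emit DE 7C 74, reset; bytes_emitted=6
After char 8 ('p'=41): chars_in_quartet=1 acc=0x29 bytes_emitted=6
After char 9 ('A'=0): chars_in_quartet=2 acc=0xA40 bytes_emitted=6
Padding '==': partial quartet acc=0xA40 -> emit A4; bytes_emitted=7

Answer: 3C AD C2 DE 7C 74 A4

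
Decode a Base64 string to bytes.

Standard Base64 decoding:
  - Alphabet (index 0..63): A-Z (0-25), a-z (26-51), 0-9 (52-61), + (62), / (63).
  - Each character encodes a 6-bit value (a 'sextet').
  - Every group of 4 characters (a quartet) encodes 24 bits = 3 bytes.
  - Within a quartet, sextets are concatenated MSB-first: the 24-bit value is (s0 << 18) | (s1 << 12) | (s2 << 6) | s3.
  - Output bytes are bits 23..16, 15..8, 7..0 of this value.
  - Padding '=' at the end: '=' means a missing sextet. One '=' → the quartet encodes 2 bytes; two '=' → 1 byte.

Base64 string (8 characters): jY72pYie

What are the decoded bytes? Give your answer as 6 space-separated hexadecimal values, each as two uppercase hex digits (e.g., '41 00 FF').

Answer: 8D 8E F6 A5 88 9E

Derivation:
After char 0 ('j'=35): chars_in_quartet=1 acc=0x23 bytes_emitted=0
After char 1 ('Y'=24): chars_in_quartet=2 acc=0x8D8 bytes_emitted=0
After char 2 ('7'=59): chars_in_quartet=3 acc=0x2363B bytes_emitted=0
After char 3 ('2'=54): chars_in_quartet=4 acc=0x8D8EF6 -> emit 8D 8E F6, reset; bytes_emitted=3
After char 4 ('p'=41): chars_in_quartet=1 acc=0x29 bytes_emitted=3
After char 5 ('Y'=24): chars_in_quartet=2 acc=0xA58 bytes_emitted=3
After char 6 ('i'=34): chars_in_quartet=3 acc=0x29622 bytes_emitted=3
After char 7 ('e'=30): chars_in_quartet=4 acc=0xA5889E -> emit A5 88 9E, reset; bytes_emitted=6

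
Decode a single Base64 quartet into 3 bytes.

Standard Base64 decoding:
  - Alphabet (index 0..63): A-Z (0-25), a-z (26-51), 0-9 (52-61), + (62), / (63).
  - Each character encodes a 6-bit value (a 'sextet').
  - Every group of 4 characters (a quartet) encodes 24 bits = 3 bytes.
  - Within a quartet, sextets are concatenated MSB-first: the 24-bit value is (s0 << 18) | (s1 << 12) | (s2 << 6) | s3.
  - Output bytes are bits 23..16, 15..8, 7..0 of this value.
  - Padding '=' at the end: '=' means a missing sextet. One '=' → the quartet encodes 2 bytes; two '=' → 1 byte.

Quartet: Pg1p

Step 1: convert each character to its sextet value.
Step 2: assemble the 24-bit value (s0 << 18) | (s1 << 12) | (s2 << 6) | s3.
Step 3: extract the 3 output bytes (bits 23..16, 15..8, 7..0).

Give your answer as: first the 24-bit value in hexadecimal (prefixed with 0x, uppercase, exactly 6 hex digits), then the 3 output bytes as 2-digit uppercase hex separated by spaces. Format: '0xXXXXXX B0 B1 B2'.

Sextets: P=15, g=32, 1=53, p=41
24-bit: (15<<18) | (32<<12) | (53<<6) | 41
      = 0x3C0000 | 0x020000 | 0x000D40 | 0x000029
      = 0x3E0D69
Bytes: (v>>16)&0xFF=3E, (v>>8)&0xFF=0D, v&0xFF=69

Answer: 0x3E0D69 3E 0D 69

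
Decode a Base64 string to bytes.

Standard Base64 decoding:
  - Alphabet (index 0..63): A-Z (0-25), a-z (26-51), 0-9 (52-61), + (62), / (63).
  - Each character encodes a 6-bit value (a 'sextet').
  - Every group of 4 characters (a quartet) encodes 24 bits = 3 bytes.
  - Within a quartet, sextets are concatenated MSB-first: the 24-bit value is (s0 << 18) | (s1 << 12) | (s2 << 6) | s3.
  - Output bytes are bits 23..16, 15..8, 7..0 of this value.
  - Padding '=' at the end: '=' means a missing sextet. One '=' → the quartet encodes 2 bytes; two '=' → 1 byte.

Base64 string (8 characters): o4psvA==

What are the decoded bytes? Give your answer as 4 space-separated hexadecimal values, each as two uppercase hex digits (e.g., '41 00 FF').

Answer: A3 8A 6C BC

Derivation:
After char 0 ('o'=40): chars_in_quartet=1 acc=0x28 bytes_emitted=0
After char 1 ('4'=56): chars_in_quartet=2 acc=0xA38 bytes_emitted=0
After char 2 ('p'=41): chars_in_quartet=3 acc=0x28E29 bytes_emitted=0
After char 3 ('s'=44): chars_in_quartet=4 acc=0xA38A6C -> emit A3 8A 6C, reset; bytes_emitted=3
After char 4 ('v'=47): chars_in_quartet=1 acc=0x2F bytes_emitted=3
After char 5 ('A'=0): chars_in_quartet=2 acc=0xBC0 bytes_emitted=3
Padding '==': partial quartet acc=0xBC0 -> emit BC; bytes_emitted=4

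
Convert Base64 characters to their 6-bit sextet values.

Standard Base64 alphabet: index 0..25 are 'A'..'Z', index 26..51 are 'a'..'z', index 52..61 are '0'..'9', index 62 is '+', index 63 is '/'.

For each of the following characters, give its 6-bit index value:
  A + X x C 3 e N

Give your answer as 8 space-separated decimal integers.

'A': A..Z range, ord('A') − ord('A') = 0
'+': index 62
'X': A..Z range, ord('X') − ord('A') = 23
'x': a..z range, 26 + ord('x') − ord('a') = 49
'C': A..Z range, ord('C') − ord('A') = 2
'3': 0..9 range, 52 + ord('3') − ord('0') = 55
'e': a..z range, 26 + ord('e') − ord('a') = 30
'N': A..Z range, ord('N') − ord('A') = 13

Answer: 0 62 23 49 2 55 30 13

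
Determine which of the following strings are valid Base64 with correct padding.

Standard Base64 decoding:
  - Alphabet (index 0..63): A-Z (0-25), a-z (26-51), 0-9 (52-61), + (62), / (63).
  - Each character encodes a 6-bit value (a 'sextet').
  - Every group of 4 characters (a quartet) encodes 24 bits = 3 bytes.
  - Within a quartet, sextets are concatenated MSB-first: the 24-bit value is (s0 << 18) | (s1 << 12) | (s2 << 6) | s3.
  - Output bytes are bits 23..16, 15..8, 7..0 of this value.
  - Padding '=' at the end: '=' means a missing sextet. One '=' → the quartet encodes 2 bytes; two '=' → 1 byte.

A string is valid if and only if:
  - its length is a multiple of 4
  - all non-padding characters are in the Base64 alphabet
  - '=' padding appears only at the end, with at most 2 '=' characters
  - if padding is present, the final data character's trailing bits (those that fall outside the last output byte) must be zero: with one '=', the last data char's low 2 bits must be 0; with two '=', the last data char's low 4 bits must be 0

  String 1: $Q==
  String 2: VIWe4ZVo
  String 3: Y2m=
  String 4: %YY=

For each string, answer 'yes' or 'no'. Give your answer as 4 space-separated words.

String 1: '$Q==' → invalid (bad char(s): ['$'])
String 2: 'VIWe4ZVo' → valid
String 3: 'Y2m=' → invalid (bad trailing bits)
String 4: '%YY=' → invalid (bad char(s): ['%'])

Answer: no yes no no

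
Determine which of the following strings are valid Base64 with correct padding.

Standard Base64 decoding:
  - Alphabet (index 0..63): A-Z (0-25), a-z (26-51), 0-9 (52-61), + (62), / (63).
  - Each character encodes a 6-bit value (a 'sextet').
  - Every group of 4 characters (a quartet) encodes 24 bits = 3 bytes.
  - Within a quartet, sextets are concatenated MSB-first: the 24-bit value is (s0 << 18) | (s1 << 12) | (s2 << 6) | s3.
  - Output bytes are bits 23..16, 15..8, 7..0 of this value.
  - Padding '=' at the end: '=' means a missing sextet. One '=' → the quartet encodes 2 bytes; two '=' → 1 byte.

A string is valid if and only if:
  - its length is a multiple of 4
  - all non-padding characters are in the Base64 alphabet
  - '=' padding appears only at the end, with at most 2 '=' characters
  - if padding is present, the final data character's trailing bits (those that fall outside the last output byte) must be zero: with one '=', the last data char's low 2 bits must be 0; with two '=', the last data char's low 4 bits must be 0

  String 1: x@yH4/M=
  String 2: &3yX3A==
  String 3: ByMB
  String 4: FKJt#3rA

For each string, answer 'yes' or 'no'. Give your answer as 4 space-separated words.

String 1: 'x@yH4/M=' → invalid (bad char(s): ['@'])
String 2: '&3yX3A==' → invalid (bad char(s): ['&'])
String 3: 'ByMB' → valid
String 4: 'FKJt#3rA' → invalid (bad char(s): ['#'])

Answer: no no yes no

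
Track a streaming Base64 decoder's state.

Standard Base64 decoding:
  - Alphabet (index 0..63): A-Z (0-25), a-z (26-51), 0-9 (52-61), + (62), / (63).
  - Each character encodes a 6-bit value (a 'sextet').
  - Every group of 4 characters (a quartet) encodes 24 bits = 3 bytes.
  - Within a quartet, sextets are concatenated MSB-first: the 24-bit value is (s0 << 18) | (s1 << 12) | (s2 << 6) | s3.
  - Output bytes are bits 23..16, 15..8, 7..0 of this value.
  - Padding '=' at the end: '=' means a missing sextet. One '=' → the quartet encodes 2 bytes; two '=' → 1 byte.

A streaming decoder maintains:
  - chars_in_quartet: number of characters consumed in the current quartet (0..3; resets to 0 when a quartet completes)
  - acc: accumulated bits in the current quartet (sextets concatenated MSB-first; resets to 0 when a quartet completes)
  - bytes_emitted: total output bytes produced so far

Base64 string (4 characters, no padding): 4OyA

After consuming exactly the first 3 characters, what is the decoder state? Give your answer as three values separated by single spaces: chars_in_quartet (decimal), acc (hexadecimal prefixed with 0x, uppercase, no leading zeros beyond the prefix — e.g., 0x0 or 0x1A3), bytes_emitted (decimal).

Answer: 3 0x383B2 0

Derivation:
After char 0 ('4'=56): chars_in_quartet=1 acc=0x38 bytes_emitted=0
After char 1 ('O'=14): chars_in_quartet=2 acc=0xE0E bytes_emitted=0
After char 2 ('y'=50): chars_in_quartet=3 acc=0x383B2 bytes_emitted=0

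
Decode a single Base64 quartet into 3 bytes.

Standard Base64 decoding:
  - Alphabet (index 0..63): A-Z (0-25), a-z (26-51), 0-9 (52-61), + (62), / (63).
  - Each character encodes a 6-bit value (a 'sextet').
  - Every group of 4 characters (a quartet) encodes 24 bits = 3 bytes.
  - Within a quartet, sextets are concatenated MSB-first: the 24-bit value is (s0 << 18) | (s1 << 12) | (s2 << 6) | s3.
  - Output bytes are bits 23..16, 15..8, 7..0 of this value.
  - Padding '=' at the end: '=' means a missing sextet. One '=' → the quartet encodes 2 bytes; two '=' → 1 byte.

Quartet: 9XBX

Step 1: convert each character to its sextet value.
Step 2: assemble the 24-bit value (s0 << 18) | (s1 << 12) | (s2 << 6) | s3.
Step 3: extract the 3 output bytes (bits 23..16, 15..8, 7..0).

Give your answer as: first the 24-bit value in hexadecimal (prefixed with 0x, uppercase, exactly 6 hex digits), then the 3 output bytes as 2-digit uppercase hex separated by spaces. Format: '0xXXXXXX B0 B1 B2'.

Answer: 0xF57057 F5 70 57

Derivation:
Sextets: 9=61, X=23, B=1, X=23
24-bit: (61<<18) | (23<<12) | (1<<6) | 23
      = 0xF40000 | 0x017000 | 0x000040 | 0x000017
      = 0xF57057
Bytes: (v>>16)&0xFF=F5, (v>>8)&0xFF=70, v&0xFF=57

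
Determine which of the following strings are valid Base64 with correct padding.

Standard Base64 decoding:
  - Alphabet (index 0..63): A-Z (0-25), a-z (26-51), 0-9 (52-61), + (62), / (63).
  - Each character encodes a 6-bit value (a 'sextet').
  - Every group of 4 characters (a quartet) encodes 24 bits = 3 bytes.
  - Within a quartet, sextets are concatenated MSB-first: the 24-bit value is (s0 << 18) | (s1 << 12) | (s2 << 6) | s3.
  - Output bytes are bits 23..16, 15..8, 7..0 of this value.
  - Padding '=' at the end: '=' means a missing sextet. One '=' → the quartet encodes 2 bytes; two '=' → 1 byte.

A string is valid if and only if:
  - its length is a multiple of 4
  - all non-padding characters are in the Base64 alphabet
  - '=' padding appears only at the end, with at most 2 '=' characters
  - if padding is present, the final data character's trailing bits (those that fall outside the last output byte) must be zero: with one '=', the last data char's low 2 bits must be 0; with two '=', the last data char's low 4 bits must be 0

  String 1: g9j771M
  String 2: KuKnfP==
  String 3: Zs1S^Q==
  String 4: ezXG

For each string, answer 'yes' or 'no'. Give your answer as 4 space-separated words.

String 1: 'g9j771M' → invalid (len=7 not mult of 4)
String 2: 'KuKnfP==' → invalid (bad trailing bits)
String 3: 'Zs1S^Q==' → invalid (bad char(s): ['^'])
String 4: 'ezXG' → valid

Answer: no no no yes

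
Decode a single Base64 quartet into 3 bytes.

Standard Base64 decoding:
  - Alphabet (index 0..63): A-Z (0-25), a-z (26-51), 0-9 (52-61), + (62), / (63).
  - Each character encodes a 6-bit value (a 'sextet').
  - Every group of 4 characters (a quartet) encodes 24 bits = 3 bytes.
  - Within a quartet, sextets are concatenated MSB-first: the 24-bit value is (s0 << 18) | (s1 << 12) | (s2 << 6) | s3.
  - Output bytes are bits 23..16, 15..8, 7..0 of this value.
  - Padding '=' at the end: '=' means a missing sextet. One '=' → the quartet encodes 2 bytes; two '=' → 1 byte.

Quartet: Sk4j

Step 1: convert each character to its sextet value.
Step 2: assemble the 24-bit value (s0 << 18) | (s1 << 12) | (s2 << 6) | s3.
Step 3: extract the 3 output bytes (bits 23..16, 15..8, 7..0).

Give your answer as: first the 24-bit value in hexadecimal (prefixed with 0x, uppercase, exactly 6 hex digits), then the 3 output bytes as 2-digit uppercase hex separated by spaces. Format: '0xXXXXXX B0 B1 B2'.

Answer: 0x4A4E23 4A 4E 23

Derivation:
Sextets: S=18, k=36, 4=56, j=35
24-bit: (18<<18) | (36<<12) | (56<<6) | 35
      = 0x480000 | 0x024000 | 0x000E00 | 0x000023
      = 0x4A4E23
Bytes: (v>>16)&0xFF=4A, (v>>8)&0xFF=4E, v&0xFF=23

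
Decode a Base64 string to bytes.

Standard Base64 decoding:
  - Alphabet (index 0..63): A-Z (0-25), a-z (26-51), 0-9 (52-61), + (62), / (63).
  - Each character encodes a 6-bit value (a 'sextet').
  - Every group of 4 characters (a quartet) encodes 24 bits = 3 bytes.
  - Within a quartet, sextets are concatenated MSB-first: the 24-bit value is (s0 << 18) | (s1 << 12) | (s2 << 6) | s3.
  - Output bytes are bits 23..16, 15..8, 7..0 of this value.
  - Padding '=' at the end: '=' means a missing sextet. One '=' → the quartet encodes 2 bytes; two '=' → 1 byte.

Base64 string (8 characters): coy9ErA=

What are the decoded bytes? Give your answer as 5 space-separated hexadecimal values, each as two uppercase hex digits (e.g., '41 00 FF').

After char 0 ('c'=28): chars_in_quartet=1 acc=0x1C bytes_emitted=0
After char 1 ('o'=40): chars_in_quartet=2 acc=0x728 bytes_emitted=0
After char 2 ('y'=50): chars_in_quartet=3 acc=0x1CA32 bytes_emitted=0
After char 3 ('9'=61): chars_in_quartet=4 acc=0x728CBD -> emit 72 8C BD, reset; bytes_emitted=3
After char 4 ('E'=4): chars_in_quartet=1 acc=0x4 bytes_emitted=3
After char 5 ('r'=43): chars_in_quartet=2 acc=0x12B bytes_emitted=3
After char 6 ('A'=0): chars_in_quartet=3 acc=0x4AC0 bytes_emitted=3
Padding '=': partial quartet acc=0x4AC0 -> emit 12 B0; bytes_emitted=5

Answer: 72 8C BD 12 B0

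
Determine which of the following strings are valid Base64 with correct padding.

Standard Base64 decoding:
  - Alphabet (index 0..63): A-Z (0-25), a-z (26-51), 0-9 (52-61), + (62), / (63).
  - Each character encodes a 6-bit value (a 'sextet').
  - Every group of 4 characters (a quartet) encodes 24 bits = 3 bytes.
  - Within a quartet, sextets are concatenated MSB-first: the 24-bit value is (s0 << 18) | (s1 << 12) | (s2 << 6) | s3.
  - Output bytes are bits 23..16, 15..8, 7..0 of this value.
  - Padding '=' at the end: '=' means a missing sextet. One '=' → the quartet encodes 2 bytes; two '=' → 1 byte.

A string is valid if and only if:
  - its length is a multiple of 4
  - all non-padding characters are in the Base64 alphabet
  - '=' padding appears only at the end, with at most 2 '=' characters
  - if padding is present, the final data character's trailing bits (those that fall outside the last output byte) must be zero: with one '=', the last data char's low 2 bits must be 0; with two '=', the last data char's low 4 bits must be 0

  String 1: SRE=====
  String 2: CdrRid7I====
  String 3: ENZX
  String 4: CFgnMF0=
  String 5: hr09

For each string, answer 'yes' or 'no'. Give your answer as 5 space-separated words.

Answer: no no yes yes yes

Derivation:
String 1: 'SRE=====' → invalid (5 pad chars (max 2))
String 2: 'CdrRid7I====' → invalid (4 pad chars (max 2))
String 3: 'ENZX' → valid
String 4: 'CFgnMF0=' → valid
String 5: 'hr09' → valid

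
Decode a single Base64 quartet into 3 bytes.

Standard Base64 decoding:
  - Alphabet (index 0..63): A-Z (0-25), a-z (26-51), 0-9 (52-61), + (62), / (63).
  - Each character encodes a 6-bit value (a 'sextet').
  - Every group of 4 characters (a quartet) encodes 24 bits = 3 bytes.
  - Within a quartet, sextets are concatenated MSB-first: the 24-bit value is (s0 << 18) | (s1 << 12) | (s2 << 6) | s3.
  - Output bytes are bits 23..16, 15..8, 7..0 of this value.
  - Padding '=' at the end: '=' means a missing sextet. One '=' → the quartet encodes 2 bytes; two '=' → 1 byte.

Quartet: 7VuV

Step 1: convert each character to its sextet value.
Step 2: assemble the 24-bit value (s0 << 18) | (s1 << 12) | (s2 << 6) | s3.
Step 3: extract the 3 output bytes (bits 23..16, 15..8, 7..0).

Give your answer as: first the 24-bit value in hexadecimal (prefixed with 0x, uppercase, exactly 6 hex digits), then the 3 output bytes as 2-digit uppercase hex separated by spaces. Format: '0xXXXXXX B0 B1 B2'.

Sextets: 7=59, V=21, u=46, V=21
24-bit: (59<<18) | (21<<12) | (46<<6) | 21
      = 0xEC0000 | 0x015000 | 0x000B80 | 0x000015
      = 0xED5B95
Bytes: (v>>16)&0xFF=ED, (v>>8)&0xFF=5B, v&0xFF=95

Answer: 0xED5B95 ED 5B 95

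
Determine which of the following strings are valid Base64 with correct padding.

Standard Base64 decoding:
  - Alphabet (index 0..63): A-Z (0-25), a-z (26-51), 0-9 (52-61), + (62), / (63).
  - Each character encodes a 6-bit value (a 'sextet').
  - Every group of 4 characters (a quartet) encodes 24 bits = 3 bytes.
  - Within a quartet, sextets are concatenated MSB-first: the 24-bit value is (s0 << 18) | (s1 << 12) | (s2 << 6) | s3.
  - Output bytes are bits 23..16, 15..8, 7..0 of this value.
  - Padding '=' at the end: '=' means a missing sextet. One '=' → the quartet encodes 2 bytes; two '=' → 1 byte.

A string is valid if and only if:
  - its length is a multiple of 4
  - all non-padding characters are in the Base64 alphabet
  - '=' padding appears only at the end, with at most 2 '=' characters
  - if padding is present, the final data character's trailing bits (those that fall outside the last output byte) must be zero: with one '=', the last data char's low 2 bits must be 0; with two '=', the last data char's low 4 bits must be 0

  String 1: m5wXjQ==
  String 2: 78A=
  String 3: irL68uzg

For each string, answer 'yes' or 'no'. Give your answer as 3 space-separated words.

Answer: yes yes yes

Derivation:
String 1: 'm5wXjQ==' → valid
String 2: '78A=' → valid
String 3: 'irL68uzg' → valid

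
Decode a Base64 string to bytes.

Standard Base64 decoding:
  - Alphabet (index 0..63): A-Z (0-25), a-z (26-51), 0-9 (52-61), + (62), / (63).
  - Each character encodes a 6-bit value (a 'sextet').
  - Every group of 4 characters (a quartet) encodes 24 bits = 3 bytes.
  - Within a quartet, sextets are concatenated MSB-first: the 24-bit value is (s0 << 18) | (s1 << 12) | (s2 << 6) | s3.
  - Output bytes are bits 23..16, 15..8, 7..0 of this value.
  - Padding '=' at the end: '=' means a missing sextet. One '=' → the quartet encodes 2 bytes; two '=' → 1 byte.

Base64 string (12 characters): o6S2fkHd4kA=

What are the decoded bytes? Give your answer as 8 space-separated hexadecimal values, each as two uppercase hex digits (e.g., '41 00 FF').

After char 0 ('o'=40): chars_in_quartet=1 acc=0x28 bytes_emitted=0
After char 1 ('6'=58): chars_in_quartet=2 acc=0xA3A bytes_emitted=0
After char 2 ('S'=18): chars_in_quartet=3 acc=0x28E92 bytes_emitted=0
After char 3 ('2'=54): chars_in_quartet=4 acc=0xA3A4B6 -> emit A3 A4 B6, reset; bytes_emitted=3
After char 4 ('f'=31): chars_in_quartet=1 acc=0x1F bytes_emitted=3
After char 5 ('k'=36): chars_in_quartet=2 acc=0x7E4 bytes_emitted=3
After char 6 ('H'=7): chars_in_quartet=3 acc=0x1F907 bytes_emitted=3
After char 7 ('d'=29): chars_in_quartet=4 acc=0x7E41DD -> emit 7E 41 DD, reset; bytes_emitted=6
After char 8 ('4'=56): chars_in_quartet=1 acc=0x38 bytes_emitted=6
After char 9 ('k'=36): chars_in_quartet=2 acc=0xE24 bytes_emitted=6
After char 10 ('A'=0): chars_in_quartet=3 acc=0x38900 bytes_emitted=6
Padding '=': partial quartet acc=0x38900 -> emit E2 40; bytes_emitted=8

Answer: A3 A4 B6 7E 41 DD E2 40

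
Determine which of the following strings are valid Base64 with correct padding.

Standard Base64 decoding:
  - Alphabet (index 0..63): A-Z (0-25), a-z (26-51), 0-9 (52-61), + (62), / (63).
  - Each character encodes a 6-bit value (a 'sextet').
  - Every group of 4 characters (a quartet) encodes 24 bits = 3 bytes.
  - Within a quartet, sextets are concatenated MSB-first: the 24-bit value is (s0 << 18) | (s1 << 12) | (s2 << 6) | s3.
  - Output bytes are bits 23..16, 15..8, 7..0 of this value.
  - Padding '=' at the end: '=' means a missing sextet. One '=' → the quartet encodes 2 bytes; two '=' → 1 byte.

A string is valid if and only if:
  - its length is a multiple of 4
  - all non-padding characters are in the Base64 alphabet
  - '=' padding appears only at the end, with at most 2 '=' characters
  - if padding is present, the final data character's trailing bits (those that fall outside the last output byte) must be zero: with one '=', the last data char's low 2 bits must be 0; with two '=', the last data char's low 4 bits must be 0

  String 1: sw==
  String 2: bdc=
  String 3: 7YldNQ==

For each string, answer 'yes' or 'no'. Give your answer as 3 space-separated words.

String 1: 'sw==' → valid
String 2: 'bdc=' → valid
String 3: '7YldNQ==' → valid

Answer: yes yes yes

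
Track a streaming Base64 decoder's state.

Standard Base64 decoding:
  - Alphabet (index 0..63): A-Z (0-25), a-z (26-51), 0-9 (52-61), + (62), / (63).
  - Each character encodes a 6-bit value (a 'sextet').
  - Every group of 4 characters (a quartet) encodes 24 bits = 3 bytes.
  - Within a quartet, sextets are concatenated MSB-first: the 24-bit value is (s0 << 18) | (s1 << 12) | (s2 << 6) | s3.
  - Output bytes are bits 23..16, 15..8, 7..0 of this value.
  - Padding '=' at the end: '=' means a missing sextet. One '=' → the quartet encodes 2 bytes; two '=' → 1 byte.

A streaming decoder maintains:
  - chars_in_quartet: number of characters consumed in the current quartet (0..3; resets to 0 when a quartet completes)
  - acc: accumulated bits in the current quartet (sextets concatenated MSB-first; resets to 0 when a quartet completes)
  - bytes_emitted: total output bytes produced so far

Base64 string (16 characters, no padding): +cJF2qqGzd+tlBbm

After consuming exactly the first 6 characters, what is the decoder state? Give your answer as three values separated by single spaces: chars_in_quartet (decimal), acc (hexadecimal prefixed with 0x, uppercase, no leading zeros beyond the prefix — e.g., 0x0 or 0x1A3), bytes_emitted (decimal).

Answer: 2 0xDAA 3

Derivation:
After char 0 ('+'=62): chars_in_quartet=1 acc=0x3E bytes_emitted=0
After char 1 ('c'=28): chars_in_quartet=2 acc=0xF9C bytes_emitted=0
After char 2 ('J'=9): chars_in_quartet=3 acc=0x3E709 bytes_emitted=0
After char 3 ('F'=5): chars_in_quartet=4 acc=0xF9C245 -> emit F9 C2 45, reset; bytes_emitted=3
After char 4 ('2'=54): chars_in_quartet=1 acc=0x36 bytes_emitted=3
After char 5 ('q'=42): chars_in_quartet=2 acc=0xDAA bytes_emitted=3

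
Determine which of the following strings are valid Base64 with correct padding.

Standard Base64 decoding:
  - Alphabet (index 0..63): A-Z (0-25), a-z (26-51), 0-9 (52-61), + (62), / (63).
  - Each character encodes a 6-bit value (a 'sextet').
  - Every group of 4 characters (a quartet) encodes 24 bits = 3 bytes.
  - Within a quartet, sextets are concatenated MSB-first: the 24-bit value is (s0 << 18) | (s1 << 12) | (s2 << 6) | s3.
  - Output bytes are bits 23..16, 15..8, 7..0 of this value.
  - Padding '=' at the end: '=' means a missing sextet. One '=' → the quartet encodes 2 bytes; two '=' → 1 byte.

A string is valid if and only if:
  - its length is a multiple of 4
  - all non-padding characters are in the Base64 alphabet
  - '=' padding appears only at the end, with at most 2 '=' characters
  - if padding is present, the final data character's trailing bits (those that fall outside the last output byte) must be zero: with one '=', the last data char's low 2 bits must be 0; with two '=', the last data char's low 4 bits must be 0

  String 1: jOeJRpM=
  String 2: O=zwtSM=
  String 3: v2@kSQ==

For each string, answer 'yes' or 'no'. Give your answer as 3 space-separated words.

Answer: yes no no

Derivation:
String 1: 'jOeJRpM=' → valid
String 2: 'O=zwtSM=' → invalid (bad char(s): ['=']; '=' in middle)
String 3: 'v2@kSQ==' → invalid (bad char(s): ['@'])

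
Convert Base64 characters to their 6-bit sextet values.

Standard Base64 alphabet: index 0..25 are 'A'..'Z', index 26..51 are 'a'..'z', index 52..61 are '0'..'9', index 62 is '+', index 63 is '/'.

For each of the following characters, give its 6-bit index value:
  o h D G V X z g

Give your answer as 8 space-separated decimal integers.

'o': a..z range, 26 + ord('o') − ord('a') = 40
'h': a..z range, 26 + ord('h') − ord('a') = 33
'D': A..Z range, ord('D') − ord('A') = 3
'G': A..Z range, ord('G') − ord('A') = 6
'V': A..Z range, ord('V') − ord('A') = 21
'X': A..Z range, ord('X') − ord('A') = 23
'z': a..z range, 26 + ord('z') − ord('a') = 51
'g': a..z range, 26 + ord('g') − ord('a') = 32

Answer: 40 33 3 6 21 23 51 32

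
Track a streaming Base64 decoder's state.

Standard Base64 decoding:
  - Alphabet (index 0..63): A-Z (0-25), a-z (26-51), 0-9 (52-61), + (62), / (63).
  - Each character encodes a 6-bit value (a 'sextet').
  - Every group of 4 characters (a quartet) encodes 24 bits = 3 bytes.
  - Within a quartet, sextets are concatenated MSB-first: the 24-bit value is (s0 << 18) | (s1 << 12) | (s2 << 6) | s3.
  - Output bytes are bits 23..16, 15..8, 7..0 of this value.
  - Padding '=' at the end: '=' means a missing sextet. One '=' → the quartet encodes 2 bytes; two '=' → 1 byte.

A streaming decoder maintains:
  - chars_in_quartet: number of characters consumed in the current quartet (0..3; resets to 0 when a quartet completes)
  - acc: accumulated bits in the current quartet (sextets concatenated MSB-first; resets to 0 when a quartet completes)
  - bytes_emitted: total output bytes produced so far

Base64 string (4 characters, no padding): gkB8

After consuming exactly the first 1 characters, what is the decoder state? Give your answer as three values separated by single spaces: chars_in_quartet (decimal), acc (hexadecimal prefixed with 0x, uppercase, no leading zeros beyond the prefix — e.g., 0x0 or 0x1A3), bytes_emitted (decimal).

Answer: 1 0x20 0

Derivation:
After char 0 ('g'=32): chars_in_quartet=1 acc=0x20 bytes_emitted=0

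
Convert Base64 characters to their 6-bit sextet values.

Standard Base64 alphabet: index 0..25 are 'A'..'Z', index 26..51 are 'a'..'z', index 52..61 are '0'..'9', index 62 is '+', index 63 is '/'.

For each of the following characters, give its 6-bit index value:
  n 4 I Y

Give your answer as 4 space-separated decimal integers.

Answer: 39 56 8 24

Derivation:
'n': a..z range, 26 + ord('n') − ord('a') = 39
'4': 0..9 range, 52 + ord('4') − ord('0') = 56
'I': A..Z range, ord('I') − ord('A') = 8
'Y': A..Z range, ord('Y') − ord('A') = 24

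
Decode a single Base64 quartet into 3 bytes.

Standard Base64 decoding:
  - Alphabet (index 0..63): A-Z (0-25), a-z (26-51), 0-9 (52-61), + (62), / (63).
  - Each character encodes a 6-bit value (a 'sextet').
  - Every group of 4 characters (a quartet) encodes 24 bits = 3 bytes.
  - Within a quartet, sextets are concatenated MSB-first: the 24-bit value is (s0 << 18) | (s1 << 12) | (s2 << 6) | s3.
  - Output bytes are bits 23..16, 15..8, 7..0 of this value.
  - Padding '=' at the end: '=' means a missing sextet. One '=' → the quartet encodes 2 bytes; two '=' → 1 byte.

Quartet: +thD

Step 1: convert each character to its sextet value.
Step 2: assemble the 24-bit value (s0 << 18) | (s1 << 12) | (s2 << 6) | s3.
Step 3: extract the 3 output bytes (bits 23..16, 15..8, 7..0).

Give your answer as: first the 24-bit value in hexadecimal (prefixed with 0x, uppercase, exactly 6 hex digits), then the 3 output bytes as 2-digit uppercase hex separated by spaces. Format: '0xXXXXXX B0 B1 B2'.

Sextets: +=62, t=45, h=33, D=3
24-bit: (62<<18) | (45<<12) | (33<<6) | 3
      = 0xF80000 | 0x02D000 | 0x000840 | 0x000003
      = 0xFAD843
Bytes: (v>>16)&0xFF=FA, (v>>8)&0xFF=D8, v&0xFF=43

Answer: 0xFAD843 FA D8 43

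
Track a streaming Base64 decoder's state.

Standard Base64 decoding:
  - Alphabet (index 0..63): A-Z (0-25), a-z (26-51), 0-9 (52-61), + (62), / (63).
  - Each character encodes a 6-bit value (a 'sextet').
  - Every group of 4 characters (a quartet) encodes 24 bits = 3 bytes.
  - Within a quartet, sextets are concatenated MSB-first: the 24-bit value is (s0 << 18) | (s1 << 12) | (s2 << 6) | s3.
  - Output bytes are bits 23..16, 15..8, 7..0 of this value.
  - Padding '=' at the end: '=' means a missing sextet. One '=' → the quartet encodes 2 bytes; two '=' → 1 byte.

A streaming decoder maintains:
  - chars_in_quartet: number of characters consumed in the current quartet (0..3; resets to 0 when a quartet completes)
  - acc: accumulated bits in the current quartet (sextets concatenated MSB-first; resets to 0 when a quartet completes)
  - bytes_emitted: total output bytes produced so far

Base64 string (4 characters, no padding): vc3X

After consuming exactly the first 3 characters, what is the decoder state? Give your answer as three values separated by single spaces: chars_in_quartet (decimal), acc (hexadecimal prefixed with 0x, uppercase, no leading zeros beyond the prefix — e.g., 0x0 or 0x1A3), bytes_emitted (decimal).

Answer: 3 0x2F737 0

Derivation:
After char 0 ('v'=47): chars_in_quartet=1 acc=0x2F bytes_emitted=0
After char 1 ('c'=28): chars_in_quartet=2 acc=0xBDC bytes_emitted=0
After char 2 ('3'=55): chars_in_quartet=3 acc=0x2F737 bytes_emitted=0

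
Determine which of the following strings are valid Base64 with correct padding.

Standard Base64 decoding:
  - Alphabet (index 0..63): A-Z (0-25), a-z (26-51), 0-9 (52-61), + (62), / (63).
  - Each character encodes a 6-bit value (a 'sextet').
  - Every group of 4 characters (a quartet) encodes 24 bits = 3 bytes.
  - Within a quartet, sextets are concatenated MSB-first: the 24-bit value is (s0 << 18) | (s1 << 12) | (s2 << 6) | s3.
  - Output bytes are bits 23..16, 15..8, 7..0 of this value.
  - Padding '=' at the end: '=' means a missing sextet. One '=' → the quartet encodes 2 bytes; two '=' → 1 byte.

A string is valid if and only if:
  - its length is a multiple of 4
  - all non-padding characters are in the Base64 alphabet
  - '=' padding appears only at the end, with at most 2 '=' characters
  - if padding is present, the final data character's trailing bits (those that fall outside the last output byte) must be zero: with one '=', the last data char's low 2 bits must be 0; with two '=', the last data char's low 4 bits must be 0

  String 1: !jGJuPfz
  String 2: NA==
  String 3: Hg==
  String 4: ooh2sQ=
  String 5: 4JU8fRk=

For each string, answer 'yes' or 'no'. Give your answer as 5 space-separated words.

Answer: no yes yes no yes

Derivation:
String 1: '!jGJuPfz' → invalid (bad char(s): ['!'])
String 2: 'NA==' → valid
String 3: 'Hg==' → valid
String 4: 'ooh2sQ=' → invalid (len=7 not mult of 4)
String 5: '4JU8fRk=' → valid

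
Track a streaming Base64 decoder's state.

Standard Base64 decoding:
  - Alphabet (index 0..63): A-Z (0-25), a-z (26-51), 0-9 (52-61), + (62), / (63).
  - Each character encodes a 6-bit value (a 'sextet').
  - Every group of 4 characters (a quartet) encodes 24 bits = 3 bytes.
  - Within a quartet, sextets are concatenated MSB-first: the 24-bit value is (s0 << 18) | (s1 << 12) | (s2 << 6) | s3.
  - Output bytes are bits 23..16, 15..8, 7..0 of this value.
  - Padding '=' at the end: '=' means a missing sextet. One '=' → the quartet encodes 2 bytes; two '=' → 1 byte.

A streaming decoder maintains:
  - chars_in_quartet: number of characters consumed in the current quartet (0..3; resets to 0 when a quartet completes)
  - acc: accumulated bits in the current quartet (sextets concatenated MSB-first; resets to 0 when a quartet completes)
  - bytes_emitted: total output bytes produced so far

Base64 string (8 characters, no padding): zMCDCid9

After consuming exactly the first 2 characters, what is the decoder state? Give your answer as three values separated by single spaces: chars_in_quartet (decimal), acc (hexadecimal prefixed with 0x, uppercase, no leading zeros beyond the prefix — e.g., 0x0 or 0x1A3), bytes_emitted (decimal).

Answer: 2 0xCCC 0

Derivation:
After char 0 ('z'=51): chars_in_quartet=1 acc=0x33 bytes_emitted=0
After char 1 ('M'=12): chars_in_quartet=2 acc=0xCCC bytes_emitted=0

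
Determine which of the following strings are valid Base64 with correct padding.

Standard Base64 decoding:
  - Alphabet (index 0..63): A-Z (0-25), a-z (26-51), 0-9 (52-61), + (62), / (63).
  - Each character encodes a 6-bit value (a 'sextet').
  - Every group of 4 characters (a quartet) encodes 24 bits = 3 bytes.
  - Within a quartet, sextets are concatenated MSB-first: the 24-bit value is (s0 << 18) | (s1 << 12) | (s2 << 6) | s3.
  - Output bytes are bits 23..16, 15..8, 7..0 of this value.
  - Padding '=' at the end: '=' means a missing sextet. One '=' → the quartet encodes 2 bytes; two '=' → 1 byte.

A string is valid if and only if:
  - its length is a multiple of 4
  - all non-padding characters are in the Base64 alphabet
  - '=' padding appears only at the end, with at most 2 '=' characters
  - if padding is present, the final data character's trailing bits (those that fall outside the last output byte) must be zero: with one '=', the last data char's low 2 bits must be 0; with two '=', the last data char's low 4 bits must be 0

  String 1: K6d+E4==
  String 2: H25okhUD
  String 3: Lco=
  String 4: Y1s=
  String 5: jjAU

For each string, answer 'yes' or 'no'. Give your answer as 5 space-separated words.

String 1: 'K6d+E4==' → invalid (bad trailing bits)
String 2: 'H25okhUD' → valid
String 3: 'Lco=' → valid
String 4: 'Y1s=' → valid
String 5: 'jjAU' → valid

Answer: no yes yes yes yes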